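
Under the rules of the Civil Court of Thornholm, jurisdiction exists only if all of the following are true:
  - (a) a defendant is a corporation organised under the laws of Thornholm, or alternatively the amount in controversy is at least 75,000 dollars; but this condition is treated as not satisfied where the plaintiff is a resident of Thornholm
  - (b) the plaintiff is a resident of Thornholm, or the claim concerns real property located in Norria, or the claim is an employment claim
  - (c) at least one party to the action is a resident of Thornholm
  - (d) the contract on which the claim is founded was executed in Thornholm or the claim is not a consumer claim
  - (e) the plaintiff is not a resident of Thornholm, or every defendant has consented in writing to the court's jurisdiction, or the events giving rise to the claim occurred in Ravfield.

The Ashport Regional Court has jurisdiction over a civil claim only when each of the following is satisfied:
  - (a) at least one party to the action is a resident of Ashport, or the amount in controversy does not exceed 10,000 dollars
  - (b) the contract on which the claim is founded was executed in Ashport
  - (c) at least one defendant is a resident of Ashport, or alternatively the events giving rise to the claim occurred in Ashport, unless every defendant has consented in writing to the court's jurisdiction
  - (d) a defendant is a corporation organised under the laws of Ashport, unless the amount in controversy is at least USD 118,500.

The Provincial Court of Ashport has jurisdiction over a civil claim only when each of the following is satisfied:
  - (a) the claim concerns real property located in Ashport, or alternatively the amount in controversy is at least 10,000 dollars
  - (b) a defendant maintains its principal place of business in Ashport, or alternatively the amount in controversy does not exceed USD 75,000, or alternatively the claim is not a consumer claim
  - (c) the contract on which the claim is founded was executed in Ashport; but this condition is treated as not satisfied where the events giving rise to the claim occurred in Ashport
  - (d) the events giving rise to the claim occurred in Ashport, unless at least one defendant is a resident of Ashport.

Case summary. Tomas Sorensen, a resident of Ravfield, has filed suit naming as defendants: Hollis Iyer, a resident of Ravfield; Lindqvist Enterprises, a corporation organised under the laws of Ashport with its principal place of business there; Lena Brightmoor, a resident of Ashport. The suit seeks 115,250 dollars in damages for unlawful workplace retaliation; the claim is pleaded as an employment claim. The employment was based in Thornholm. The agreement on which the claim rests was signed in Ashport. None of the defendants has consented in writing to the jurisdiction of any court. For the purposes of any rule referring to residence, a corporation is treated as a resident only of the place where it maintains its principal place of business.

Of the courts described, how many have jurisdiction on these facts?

The Civil Court of Thornholm:
  (a) The amount in controversy is USD 115,250, which meets the USD 75,000 floor, so this disjunct is met. The exception is not triggered, since the plaintiff resides in Ravfield, not Thornholm. Met.
  (b) The claim is an employment claim, which satisfies one of the alternatives. Condition met.
  (c) No party resides in Thornholm. Not met.
  (d) The claim is an employment claim, not a consumer claim, which satisfies one of the alternatives. Satisfied.
  (e) The plaintiff resides in Ravfield, which is not Thornholm — that alternative is enough. Condition met.
  → Not every requirement is met — no jurisdiction.
The Ashport Regional Court:
  (a) Lindqvist Enterprises resides in Ashport, which satisfies one of the alternatives. Satisfied.
  (b) The contract was executed in Ashport. Satisfied.
  (c) Lindqvist Enterprises resides in Ashport, so one alternative holds. Condition met.
  (d) Lindqvist Enterprises is organised under the laws of Ashport. Condition met.
  → All conditions met; jurisdiction exists.
The Provincial Court of Ashport:
  (a) The amount in controversy is USD 115,250, which meets the 10,000 dollars floor, which satisfies one of the alternatives. Condition met.
  (b) Lindqvist Enterprises has its principal place of business in Ashport, so one alternative holds. Satisfied.
  (c) The contract was executed in Ashport. The exception is not triggered, since the operative events occurred in Thornholm, not Ashport. Condition met.
  (d) The operative events occurred in Thornholm, not Ashport. But Lindqvist Enterprises resides in Ashport, and the 'unless' clause therefore excuses the requirement. Met.
  → The court has jurisdiction.
Courts with jurisdiction: the Ashport Regional Court, the Provincial Court of Ashport — 2 in total.

2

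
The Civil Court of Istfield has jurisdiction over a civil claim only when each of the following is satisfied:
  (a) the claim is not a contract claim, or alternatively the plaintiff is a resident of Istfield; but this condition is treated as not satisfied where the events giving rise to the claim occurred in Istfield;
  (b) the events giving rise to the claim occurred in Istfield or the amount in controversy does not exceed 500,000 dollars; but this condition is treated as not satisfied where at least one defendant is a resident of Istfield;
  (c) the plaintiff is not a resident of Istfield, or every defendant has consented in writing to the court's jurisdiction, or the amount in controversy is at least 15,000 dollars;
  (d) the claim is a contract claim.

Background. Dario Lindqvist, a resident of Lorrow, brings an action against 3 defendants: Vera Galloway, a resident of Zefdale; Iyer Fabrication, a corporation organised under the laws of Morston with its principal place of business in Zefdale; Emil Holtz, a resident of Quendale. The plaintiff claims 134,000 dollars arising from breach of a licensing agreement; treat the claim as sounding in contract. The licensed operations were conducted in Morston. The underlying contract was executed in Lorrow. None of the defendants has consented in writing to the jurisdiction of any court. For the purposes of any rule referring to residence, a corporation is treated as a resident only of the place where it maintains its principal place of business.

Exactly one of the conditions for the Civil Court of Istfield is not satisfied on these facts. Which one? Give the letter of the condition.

(a)

The Civil Court of Istfield:
  (a) The claim is a contract claim; the plaintiff resides in Lorrow, not Istfield — no alternative holds. Condition not met.
  (b) The amount in controversy is 134,000 dollars, within the $500,000 ceiling — that alternative is enough. And the carve-out is inapplicable — no defendant resides in Istfield (they reside in Zefdale, Zefdale, Quendale). Condition met.
  (c) The plaintiff resides in Lorrow, which is not Istfield, which satisfies one of the alternatives. Met.
  (d) The claim is a contract claim. Satisfied.
Only condition (a) fails.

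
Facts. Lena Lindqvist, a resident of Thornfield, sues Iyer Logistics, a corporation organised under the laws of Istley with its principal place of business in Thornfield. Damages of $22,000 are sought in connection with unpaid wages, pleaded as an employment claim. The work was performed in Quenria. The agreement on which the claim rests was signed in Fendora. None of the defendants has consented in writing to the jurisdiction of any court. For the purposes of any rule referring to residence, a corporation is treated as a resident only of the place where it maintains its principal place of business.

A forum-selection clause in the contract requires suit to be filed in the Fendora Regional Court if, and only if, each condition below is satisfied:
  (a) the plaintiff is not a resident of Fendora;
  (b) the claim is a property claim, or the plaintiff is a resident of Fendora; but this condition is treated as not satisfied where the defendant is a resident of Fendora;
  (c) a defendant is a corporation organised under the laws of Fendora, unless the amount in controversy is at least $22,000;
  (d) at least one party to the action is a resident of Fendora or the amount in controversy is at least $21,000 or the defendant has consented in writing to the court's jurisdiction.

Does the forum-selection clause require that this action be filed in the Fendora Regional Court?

The Fendora Regional Court:
  (a) The plaintiff resides in Thornfield, which is not Fendora. Condition met.
  (b) The claim is an employment claim, not a property claim; the plaintiff resides in Thornfield, not Fendora — none of the alternatives is met. Not satisfied.
  (c) The corporate defendant(s) are organised in Istley, not Fendora. The proviso rescues it, though: the amount in controversy is $22,000, which meets the 22,000 dollars floor. Met.
  (d) The amount in controversy is $22,000, which meets the $21,000 floor, so this disjunct is met. Condition met.
  → Forum clause is not triggered.

No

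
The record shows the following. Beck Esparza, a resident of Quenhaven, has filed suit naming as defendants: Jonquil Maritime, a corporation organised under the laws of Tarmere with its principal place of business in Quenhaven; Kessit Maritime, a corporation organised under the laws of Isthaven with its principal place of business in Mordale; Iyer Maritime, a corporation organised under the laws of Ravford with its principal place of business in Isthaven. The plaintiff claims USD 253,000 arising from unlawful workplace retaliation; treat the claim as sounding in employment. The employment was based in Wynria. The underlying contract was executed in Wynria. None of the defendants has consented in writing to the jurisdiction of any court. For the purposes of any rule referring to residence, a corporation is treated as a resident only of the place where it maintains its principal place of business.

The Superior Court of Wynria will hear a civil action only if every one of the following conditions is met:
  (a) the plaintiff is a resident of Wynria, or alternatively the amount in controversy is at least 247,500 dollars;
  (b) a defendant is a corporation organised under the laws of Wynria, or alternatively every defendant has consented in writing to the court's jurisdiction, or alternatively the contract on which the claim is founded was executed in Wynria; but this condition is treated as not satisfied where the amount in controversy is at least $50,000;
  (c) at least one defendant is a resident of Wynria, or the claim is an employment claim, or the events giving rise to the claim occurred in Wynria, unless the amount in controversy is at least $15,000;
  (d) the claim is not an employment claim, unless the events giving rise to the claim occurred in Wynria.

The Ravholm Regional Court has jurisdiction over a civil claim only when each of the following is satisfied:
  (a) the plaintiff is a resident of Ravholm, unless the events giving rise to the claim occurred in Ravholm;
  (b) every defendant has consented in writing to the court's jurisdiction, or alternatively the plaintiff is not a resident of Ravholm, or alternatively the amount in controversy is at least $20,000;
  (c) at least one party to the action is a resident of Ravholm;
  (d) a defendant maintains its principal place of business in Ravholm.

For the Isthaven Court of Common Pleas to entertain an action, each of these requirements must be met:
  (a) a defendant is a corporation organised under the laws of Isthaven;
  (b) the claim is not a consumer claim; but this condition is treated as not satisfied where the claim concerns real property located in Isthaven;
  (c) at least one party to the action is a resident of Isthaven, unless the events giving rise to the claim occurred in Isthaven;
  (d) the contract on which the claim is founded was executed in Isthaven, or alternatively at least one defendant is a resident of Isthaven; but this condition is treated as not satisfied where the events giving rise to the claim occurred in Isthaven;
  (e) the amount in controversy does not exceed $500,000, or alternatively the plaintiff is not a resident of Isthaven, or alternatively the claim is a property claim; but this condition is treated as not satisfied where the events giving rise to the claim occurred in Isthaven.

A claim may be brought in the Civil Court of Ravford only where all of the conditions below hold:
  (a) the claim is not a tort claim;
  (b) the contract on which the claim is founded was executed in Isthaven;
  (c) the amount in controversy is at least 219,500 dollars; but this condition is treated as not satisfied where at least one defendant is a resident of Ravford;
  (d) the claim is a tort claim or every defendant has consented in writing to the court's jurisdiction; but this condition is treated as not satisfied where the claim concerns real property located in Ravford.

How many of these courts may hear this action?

1

The Superior Court of Wynria:
  (a) The amount in controversy is USD 253,000, which meets the $247,500 floor, which satisfies one of the alternatives. Met.
  (b) The contract was executed in Wynria, so this disjunct is met. But the carve-out bites: the amount in controversy is 253,000 dollars, which meets the $50,000 floor. Not met.
  (c) The claim is an employment claim, so one alternative holds. Condition met.
  (d) The claim is an employment claim. The proviso rescues it, though: the operative events occurred in Wynria. Condition met.
  → Not every requirement is met — no jurisdiction.
The Ravholm Regional Court:
  (a) The plaintiff resides in Quenhaven, not Ravholm. Nor does the 'unless' clause help: the operative events occurred in Wynria, not Ravholm. Condition not met.
  (b) The plaintiff resides in Quenhaven, which is not Ravholm — that alternative is enough. Met.
  (c) No party resides in Ravholm. Not satisfied.
  (d) The corporate defendant(s) have their principal place of business in Isthaven, Mordale, Quenhaven, not Ravholm. Not met.
  → Not every requirement is met — no jurisdiction.
The Isthaven Court of Common Pleas:
  (a) Kessit Maritime is organised under the laws of Isthaven. Met.
  (b) The claim is an employment claim, not a consumer claim. And the carve-out is inapplicable — the claim does not concern real property. Satisfied.
  (c) Iyer Maritime resides in Isthaven. Condition met.
  (d) Iyer Maritime resides in Isthaven, which satisfies one of the alternatives. And the carve-out is inapplicable — the operative events occurred in Wynria, not Isthaven. Condition met.
  (e) The amount in controversy is $253,000, within the 500,000 dollars ceiling, so one alternative holds. And the carve-out is inapplicable — the operative events occurred in Wynria, not Isthaven. Met.
  → Jurisdiction lies.
The Civil Court of Ravford:
  (a) The claim is an employment claim, not a tort claim. Met.
  (b) The contract was executed in Wynria, not Isthaven. Fails.
  (c) The amount in controversy is 253,000 dollars, which meets the $219,500 floor. And the carve-out is inapplicable — no defendant resides in Ravford (they reside in Quenhaven, Mordale, Isthaven). Met.
  (d) The claim is an employment claim, not a tort claim; no such written consent has been filed — none of the alternatives is met. Not met.
  → No jurisdiction.
Courts with jurisdiction: the Isthaven Court of Common Pleas — 1 in total.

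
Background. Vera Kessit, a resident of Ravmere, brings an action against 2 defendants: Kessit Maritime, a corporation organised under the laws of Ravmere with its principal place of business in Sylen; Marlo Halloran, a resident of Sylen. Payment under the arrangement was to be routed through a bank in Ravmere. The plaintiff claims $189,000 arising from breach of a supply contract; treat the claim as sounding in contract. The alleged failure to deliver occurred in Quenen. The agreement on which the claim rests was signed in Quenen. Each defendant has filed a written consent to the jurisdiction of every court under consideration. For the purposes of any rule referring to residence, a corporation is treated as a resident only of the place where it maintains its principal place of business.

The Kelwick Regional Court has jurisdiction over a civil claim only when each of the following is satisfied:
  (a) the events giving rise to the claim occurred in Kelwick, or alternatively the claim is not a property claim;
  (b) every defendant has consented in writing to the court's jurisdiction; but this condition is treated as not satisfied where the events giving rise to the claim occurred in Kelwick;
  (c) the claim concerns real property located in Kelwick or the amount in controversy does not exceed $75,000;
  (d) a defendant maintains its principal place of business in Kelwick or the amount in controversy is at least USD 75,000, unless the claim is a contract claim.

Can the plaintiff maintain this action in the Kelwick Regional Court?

No

The Kelwick Regional Court:
  (a) The claim is a contract claim, not a property claim — that alternative is enough. Met.
  (b) Every defendant has filed written consent. And the carve-out is inapplicable — the operative events occurred in Quenen, not Kelwick. Met.
  (c) The claim does not concern real property; the amount in controversy is USD 189,000, above the 75,000 dollars ceiling — no alternative holds. Condition not met.
  (d) The amount in controversy is 189,000 dollars, which meets the 75,000 dollars floor, which satisfies one of the alternatives. Satisfied.
  → No jurisdiction.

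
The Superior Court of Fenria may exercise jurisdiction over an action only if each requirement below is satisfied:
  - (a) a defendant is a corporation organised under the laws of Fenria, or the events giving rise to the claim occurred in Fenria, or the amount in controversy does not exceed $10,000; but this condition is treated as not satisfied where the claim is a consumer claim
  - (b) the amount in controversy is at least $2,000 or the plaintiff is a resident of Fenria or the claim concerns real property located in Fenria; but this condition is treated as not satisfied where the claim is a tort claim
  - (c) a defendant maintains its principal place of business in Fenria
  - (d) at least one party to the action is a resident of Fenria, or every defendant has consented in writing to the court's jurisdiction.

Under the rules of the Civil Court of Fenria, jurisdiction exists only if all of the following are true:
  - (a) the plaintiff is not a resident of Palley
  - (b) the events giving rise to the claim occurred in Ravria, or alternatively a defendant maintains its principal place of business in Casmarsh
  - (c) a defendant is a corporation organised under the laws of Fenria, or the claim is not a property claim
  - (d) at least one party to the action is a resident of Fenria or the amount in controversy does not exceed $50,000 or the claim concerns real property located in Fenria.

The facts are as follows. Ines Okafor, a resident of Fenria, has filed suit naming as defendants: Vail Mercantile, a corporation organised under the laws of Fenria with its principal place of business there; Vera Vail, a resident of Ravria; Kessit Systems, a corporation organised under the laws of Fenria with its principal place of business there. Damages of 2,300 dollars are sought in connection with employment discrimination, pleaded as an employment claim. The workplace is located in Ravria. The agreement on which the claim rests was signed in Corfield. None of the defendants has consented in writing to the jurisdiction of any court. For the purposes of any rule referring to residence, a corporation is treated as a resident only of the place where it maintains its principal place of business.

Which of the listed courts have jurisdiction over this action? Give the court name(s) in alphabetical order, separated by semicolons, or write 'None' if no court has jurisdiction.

The Superior Court of Fenria:
  (a) Vail Mercantile is organised under the laws of Fenria, so one alternative holds. The exception is not triggered, since the claim is an employment claim, not a consumer claim. Condition met.
  (b) The amount in controversy is 2,300 dollars, which meets the 2,000 dollars floor — that alternative is enough. The carve-out does not apply: the claim is an employment claim, not a tort claim. Condition met.
  (c) Vail Mercantile has its principal place of business in Fenria. Condition met.
  (d) Ines Okafor resides in Fenria, so one alternative holds. Met.
  → Every requirement is satisfied — jurisdiction.
The Civil Court of Fenria:
  (a) The plaintiff resides in Fenria, which is not Palley. Met.
  (b) The operative events occurred in Ravria — that alternative is enough. Condition met.
  (c) Vail Mercantile is organised under the laws of Fenria — that alternative is enough. Condition met.
  (d) Ines Okafor resides in Fenria, which satisfies one of the alternatives. Condition met.
  → The court has jurisdiction.

the Civil Court of Fenria; the Superior Court of Fenria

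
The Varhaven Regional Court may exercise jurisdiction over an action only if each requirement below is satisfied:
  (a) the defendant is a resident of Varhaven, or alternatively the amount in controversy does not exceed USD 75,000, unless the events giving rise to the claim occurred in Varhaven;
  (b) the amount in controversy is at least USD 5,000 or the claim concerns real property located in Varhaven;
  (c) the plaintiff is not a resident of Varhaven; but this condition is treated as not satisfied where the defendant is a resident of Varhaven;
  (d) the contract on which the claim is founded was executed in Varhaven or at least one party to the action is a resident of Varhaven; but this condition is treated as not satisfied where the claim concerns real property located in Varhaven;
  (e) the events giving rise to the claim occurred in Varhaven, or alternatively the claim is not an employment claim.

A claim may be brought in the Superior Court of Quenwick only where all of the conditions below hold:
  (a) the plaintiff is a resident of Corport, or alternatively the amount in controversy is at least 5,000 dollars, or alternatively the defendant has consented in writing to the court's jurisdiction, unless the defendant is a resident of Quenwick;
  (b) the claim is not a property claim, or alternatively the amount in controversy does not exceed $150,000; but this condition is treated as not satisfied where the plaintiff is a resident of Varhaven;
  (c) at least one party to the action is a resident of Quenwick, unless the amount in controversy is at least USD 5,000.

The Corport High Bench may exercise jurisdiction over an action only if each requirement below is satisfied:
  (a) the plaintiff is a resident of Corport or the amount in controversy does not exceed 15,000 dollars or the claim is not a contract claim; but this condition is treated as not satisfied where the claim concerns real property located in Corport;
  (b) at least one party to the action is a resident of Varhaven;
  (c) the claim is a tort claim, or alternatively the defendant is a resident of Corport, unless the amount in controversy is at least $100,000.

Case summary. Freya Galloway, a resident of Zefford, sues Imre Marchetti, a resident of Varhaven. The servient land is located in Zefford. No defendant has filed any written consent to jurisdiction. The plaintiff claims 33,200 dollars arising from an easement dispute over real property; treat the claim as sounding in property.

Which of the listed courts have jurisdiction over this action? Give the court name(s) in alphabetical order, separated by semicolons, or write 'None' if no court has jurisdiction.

The Varhaven Regional Court:
  (a) The defendant resides in Varhaven — that alternative is enough. Satisfied.
  (b) The amount in controversy is USD 33,200, which meets the $5,000 floor, so this disjunct is met. Met.
  (c) The plaintiff resides in Zefford, which is not Varhaven. But the defendant resides in Varhaven, triggering the carve-out and defeating this condition. Condition not met.
  (d) Imre Marchetti resides in Varhaven, which satisfies one of the alternatives. The exception is not triggered, since the property lies in Zefford, not Varhaven. Condition met.
  (e) The claim is a property claim, not an employment claim — that alternative is enough. Condition met.
  → At least one condition fails; no jurisdiction.
The Superior Court of Quenwick:
  (a) The amount in controversy is USD 33,200, which meets the USD 5,000 floor, so one alternative holds. Condition met.
  (b) The amount in controversy is $33,200, within the USD 150,000 ceiling — that alternative is enough. The carve-out does not apply: the plaintiff resides in Zefford, not Varhaven. Satisfied.
  (c) No party resides in Quenwick. However, the amount in controversy is $33,200, which meets the 5,000 dollars floor, so the 'unless' proviso supplies this condition. Condition met.
  → Jurisdiction lies.
The Corport High Bench:
  (a) The claim is a property claim, not a contract claim, so this disjunct is met. And the carve-out is inapplicable — the property lies in Zefford, not Corport. Satisfied.
  (b) Imre Marchetti resides in Varhaven. Met.
  (c) The claim is a property claim, not a tort claim; the defendant resides in Varhaven, not Corport — no alternative holds. The proviso offers no rescue either, since the amount in controversy is USD 33,200, below the USD 100,000 floor. Not satisfied.
  → The court lacks jurisdiction.

the Superior Court of Quenwick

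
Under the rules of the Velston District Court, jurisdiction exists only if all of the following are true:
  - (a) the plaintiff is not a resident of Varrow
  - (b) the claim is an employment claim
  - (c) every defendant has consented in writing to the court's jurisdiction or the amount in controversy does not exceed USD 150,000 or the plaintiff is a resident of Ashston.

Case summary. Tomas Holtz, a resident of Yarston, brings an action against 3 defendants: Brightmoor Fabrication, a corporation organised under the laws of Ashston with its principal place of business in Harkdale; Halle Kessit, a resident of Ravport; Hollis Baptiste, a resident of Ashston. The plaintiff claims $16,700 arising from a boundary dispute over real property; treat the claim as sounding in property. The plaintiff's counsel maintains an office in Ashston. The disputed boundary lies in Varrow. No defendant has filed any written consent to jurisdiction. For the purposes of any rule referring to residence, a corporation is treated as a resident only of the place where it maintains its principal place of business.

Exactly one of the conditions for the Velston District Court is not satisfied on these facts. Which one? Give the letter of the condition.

(b)

The Velston District Court:
  (a) The plaintiff resides in Yarston, which is not Varrow. Condition met.
  (b) The claim is a property claim, not an employment claim. Fails.
  (c) The amount in controversy is USD 16,700, within the $150,000 ceiling, so this disjunct is met. Condition met.
Only condition (b) fails.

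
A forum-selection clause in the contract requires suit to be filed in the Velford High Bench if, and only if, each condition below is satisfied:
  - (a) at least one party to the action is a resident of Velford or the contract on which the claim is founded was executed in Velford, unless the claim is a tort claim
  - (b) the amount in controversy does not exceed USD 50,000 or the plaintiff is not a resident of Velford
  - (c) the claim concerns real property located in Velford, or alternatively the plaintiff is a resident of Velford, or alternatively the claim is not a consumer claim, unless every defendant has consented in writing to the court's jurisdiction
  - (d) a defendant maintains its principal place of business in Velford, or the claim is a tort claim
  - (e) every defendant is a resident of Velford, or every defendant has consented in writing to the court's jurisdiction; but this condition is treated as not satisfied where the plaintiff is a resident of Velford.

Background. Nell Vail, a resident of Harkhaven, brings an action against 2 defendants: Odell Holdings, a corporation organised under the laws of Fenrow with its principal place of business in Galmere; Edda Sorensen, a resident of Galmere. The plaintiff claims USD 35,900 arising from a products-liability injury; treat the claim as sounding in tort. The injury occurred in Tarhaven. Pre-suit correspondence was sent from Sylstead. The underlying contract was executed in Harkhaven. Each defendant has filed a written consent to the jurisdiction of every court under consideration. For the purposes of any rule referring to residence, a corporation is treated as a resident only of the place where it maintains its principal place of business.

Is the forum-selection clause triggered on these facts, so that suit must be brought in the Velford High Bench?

The Velford High Bench:
  (a) No party resides in Velford; the contract was executed in Harkhaven, not Velford — no alternative holds. But the claim is a tort claim, and the 'unless' clause therefore excuses the requirement. Met.
  (b) The amount in controversy is USD 35,900, within the $50,000 ceiling, so one alternative holds. Condition met.
  (c) The claim is a tort claim, not a consumer claim, so this disjunct is met. Satisfied.
  (d) The claim is a tort claim, so one alternative holds. Condition met.
  (e) Every defendant has filed written consent, so this disjunct is met. The carve-out does not apply: the plaintiff resides in Harkhaven, not Velford. Met.
  → Forum clause is triggered.

Yes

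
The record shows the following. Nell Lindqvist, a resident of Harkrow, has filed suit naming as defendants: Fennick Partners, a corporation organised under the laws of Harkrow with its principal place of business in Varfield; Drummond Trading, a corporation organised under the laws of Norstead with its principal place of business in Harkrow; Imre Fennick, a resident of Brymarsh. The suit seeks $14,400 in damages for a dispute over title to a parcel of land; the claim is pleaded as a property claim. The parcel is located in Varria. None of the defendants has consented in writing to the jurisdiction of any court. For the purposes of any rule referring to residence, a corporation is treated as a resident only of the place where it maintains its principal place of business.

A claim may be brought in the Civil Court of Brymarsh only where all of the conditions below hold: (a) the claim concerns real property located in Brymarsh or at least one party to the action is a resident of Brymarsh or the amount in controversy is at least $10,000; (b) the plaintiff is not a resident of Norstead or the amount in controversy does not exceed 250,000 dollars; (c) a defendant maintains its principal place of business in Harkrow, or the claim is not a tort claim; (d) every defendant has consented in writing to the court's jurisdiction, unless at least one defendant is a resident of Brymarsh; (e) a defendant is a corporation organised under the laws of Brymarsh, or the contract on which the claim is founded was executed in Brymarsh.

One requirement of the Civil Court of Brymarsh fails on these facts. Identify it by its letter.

(e)

The Civil Court of Brymarsh:
  (a) Imre Fennick resides in Brymarsh, so one alternative holds. Condition met.
  (b) The plaintiff resides in Harkrow, which is not Norstead, so one alternative holds. Met.
  (c) Drummond Trading has its principal place of business in Harkrow, which satisfies one of the alternatives. Condition met.
  (d) No such written consent has been filed. However, Imre Fennick resides in Brymarsh, so the 'unless' proviso supplies this condition. Satisfied.
  (e) The corporate defendant(s) are organised in Harkrow, Norstead, not Brymarsh; no contract (and hence no place of execution) is alleged — no alternative holds. Not met.
Only condition (e) fails.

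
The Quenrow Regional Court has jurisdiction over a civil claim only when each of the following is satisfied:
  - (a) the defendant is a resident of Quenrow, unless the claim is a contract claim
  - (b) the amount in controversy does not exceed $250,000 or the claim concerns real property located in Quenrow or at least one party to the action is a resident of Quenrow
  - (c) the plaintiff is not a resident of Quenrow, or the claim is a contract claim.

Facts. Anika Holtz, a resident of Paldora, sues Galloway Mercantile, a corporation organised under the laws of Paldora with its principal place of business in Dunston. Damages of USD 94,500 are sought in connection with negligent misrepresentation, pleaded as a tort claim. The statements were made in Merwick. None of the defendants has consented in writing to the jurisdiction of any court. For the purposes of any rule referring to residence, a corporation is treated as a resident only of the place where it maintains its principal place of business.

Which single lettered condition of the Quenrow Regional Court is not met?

(a)

The Quenrow Regional Court:
  (a) The defendant resides in Dunston, not Quenrow. Nor does the 'unless' clause help: the claim is a tort claim, not a contract claim. Not met.
  (b) The amount in controversy is $94,500, within the USD 250,000 ceiling, which satisfies one of the alternatives. Condition met.
  (c) The plaintiff resides in Paldora, which is not Quenrow, so one alternative holds. Satisfied.
Only condition (a) fails.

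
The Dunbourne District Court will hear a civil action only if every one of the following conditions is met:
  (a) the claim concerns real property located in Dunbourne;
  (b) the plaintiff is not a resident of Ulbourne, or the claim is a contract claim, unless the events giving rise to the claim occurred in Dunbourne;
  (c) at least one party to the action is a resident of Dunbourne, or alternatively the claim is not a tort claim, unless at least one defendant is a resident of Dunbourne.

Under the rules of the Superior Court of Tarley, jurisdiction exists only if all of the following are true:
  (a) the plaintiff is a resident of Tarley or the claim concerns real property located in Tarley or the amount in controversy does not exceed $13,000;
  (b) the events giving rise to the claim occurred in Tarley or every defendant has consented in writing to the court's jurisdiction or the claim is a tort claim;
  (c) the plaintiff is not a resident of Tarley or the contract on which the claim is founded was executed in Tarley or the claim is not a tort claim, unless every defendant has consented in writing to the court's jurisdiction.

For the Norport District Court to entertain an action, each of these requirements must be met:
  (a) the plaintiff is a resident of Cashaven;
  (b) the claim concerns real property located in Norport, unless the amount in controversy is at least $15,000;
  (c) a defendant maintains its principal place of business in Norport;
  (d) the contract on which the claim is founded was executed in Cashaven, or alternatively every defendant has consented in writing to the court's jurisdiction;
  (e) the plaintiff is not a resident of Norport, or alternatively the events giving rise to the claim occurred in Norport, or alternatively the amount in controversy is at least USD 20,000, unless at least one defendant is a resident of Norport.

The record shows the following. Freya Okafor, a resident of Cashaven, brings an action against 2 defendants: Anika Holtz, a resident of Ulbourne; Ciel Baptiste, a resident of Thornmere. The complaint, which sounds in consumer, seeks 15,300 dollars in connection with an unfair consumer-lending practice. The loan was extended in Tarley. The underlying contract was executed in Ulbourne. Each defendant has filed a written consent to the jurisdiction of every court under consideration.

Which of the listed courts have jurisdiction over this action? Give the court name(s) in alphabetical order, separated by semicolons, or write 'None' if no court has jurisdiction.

None

The Dunbourne District Court:
  (a) The claim does not concern real property. Not met.
  (b) The plaintiff resides in Cashaven, which is not Ulbourne, which satisfies one of the alternatives. Condition met.
  (c) The claim is a consumer claim, not a tort claim, so one alternative holds. Satisfied.
  → At least one condition fails; no jurisdiction.
The Superior Court of Tarley:
  (a) The plaintiff resides in Cashaven, not Tarley; the claim does not concern real property; the amount in controversy is 15,300 dollars, above the $13,000 ceiling — none of the alternatives is met. Condition not met.
  (b) The operative events occurred in Tarley, so this disjunct is met. Condition met.
  (c) The plaintiff resides in Cashaven, which is not Tarley, so this disjunct is met. Satisfied.
  → At least one condition fails; no jurisdiction.
The Norport District Court:
  (a) The plaintiff resides in Cashaven. Condition met.
  (b) The claim does not concern real property. The proviso rescues it, though: the amount in controversy is USD 15,300, which meets the $15,000 floor. Met.
  (c) No defendant is a corporation. Not met.
  (d) Every defendant has filed written consent, so one alternative holds. Satisfied.
  (e) The plaintiff resides in Cashaven, which is not Norport, which satisfies one of the alternatives. Met.
  → Not every requirement is met — no jurisdiction.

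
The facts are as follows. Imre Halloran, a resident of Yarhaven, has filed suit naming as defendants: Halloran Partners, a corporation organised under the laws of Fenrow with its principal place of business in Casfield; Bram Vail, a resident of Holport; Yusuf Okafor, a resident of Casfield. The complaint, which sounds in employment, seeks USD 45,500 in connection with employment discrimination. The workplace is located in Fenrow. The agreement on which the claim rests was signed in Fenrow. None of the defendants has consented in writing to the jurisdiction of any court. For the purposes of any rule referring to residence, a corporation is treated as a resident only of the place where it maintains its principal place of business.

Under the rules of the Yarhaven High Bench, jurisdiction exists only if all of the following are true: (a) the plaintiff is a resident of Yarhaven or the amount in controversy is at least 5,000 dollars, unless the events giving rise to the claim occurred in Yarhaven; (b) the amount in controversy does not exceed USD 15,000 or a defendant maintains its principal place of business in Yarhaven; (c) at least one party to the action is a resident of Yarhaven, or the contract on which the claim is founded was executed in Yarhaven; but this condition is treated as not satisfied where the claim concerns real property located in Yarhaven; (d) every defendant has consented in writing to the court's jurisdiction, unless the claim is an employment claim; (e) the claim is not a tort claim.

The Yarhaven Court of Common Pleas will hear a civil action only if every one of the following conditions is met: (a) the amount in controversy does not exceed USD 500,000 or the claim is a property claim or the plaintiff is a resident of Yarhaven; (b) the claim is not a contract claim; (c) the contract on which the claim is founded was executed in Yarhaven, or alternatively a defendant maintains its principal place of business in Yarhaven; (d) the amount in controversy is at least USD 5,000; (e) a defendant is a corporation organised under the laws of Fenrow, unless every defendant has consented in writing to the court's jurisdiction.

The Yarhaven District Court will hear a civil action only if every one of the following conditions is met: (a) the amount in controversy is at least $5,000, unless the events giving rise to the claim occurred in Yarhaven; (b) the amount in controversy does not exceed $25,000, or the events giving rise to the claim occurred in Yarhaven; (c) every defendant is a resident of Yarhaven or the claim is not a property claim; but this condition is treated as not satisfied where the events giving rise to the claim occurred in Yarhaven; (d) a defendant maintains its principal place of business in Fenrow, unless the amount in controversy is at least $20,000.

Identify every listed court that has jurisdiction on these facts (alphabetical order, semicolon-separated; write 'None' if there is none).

None

The Yarhaven High Bench:
  (a) The plaintiff resides in Yarhaven, so this disjunct is met. Met.
  (b) The amount in controversy is $45,500, above the $15,000 ceiling; the corporate defendant(s) have their principal place of business in Casfield, not Yarhaven — none of the alternatives is met. Fails.
  (c) Imre Halloran resides in Yarhaven — that alternative is enough. The exception is not triggered, since the claim does not concern real property. Met.
  (d) No such written consent has been filed. However, the claim is an employment claim, so the 'unless' proviso supplies this condition. Met.
  (e) The claim is an employment claim, not a tort claim. Condition met.
  → At least one condition fails; no jurisdiction.
The Yarhaven Court of Common Pleas:
  (a) The amount in controversy is USD 45,500, within the $500,000 ceiling, which satisfies one of the alternatives. Satisfied.
  (b) The claim is an employment claim, not a contract claim. Condition met.
  (c) The contract was executed in Fenrow, not Yarhaven; the corporate defendant(s) have their principal place of business in Casfield, not Yarhaven — no alternative holds. Not satisfied.
  (d) The amount in controversy is USD 45,500, which meets the 5,000 dollars floor. Satisfied.
  (e) Halloran Partners is organised under the laws of Fenrow. Condition met.
  → At least one condition fails; no jurisdiction.
The Yarhaven District Court:
  (a) The amount in controversy is USD 45,500, which meets the USD 5,000 floor. Met.
  (b) The amount in controversy is $45,500, above the 25,000 dollars ceiling; the operative events occurred in Fenrow, not Yarhaven — no alternative holds. Condition not met.
  (c) The claim is an employment claim, not a property claim, which satisfies one of the alternatives. And the carve-out is inapplicable — the operative events occurred in Fenrow, not Yarhaven. Condition met.
  (d) The corporate defendant(s) have their principal place of business in Casfield, not Fenrow. But the amount in controversy is 45,500 dollars, which meets the 20,000 dollars floor, and the 'unless' clause therefore excuses the requirement. Condition met.
  → At least one condition fails; no jurisdiction.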